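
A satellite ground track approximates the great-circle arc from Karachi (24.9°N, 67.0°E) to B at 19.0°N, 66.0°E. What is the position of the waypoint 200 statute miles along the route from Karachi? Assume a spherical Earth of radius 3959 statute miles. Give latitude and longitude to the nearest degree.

Write both endpoints as unit vectors p₁, p₂ with components (cos φ cos λ, cos φ sin λ, sin φ).
The central angle between the endpoints is δ = arccos(p₁·p₂) ≈ 0.104 rad (6.0°). The total great-circle distance is δ·R ≈ 0.104 × 3959 ≈ 413 mi, so the target fraction is f = 200/413 ≈ 0.485.
Interpolate at f ≈ 0.485 with slerp weights a = sin((1−f)δ)/sin δ ≈ 0.516, b = sin(fδ)/sin δ ≈ 0.485.
p = a·p₁ + b·p₂ ≈ (0.370, 0.850, 0.375); φ = arcsin(p_z) ≈ 22.04°, λ = atan2(p_y, p_x) ≈ 66.50°.

≈ 22°N, 67°E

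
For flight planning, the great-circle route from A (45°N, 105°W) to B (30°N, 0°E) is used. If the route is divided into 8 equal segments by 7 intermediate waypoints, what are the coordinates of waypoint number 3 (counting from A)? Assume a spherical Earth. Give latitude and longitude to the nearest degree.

Write both endpoints as unit vectors p₁, p₂ with components (cos φ cos λ, cos φ sin λ, sin φ).
The central angle between the endpoints is δ = arccos(p₁·p₂) ≈ 1.374 rad (78.8°).
Interpolate at f = 3/8 with slerp weights a = sin((1−f)δ)/sin δ ≈ 0.772, b = sin(fδ)/sin δ ≈ 0.503.
p = a·p₁ + b·p₂ ≈ (0.294, -0.527, 0.797); φ = arcsin(p_z) ≈ 52.86°, λ = atan2(p_y, p_x) ≈ -60.86°.

≈ (53°N, 61°W)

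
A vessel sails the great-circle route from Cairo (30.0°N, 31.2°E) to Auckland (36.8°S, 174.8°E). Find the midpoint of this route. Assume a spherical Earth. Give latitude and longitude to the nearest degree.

Write both endpoints as unit vectors p₁, p₂ with components (cos φ cos λ, cos φ sin λ, sin φ).
The central angle between the endpoints is δ = arccos(p₁·p₂) ≈ 2.602 rad (149.1°).
Interpolate at f = 1/2 with slerp weights a = sin((1−f)δ)/sin δ ≈ 1.874, b = sin(fδ)/sin δ ≈ 1.874.
p = a·p₁ + b·p₂ ≈ (-0.106, 0.977, -0.186); φ = arcsin(p_z) ≈ -10.70°, λ = atan2(p_y, p_x) ≈ 96.21°.

≈ (11°S, 96°E)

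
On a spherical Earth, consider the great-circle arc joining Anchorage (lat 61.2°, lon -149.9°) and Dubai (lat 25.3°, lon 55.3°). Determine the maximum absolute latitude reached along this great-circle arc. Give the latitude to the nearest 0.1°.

The great circle lies in the plane with unit normal n̂ = (p₁ × p₂)/|p₁ × p₂|.
Here n̂_z ≈ -0.185; the vertex latitude is φ_max = arccos|n̂_z| ≈ 79.3°.

≈ 79.3°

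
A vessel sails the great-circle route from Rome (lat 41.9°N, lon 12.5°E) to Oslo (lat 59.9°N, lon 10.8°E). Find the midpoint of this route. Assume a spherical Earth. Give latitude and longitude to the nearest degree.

Convert each endpoint to a unit vector on the sphere (x = cos φ cos λ, y = cos φ sin λ, z = sin φ).
The central angle between the endpoints is δ = arccos(p₁·p₂) ≈ 0.315 rad (18.0°).
Interpolate at f = 1/2 with slerp weights a = sin((1−f)δ)/sin δ ≈ 0.506, b = sin(fδ)/sin δ ≈ 0.506.
p = a·p₁ + b·p₂ ≈ (0.617, 0.129, 0.776); φ = arcsin(p_z) ≈ 50.90°, λ = atan2(p_y, p_x) ≈ 11.82°.

≈ lat 51°N, lon 12°E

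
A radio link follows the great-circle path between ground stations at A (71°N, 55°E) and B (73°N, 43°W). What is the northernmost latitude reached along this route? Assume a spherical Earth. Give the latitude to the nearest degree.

≈ 78°N

The great circle lies in the plane with unit normal n̂ = (p₁ × p₂)/|p₁ × p₂|.
Here n̂_z ≈ -0.208; the vertex latitude is φ_max = arccos|n̂_z| ≈ 78.0°.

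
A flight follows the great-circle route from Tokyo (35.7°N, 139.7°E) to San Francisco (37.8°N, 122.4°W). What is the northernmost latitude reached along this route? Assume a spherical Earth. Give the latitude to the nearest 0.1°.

≈ 48.7°N

The great circle lies in the plane with unit normal n̂ = (p₁ × p₂)/|p₁ × p₂|.
Here n̂_z ≈ +0.660; the vertex latitude is φ_max = arccos|n̂_z| ≈ 48.7°.
Check via Clairaut: cos φ_max = |cos φ₁| · sin C = cos(35.7°)·sin(54.4°) ≈ 0.660, again giving ≈ 48.7°.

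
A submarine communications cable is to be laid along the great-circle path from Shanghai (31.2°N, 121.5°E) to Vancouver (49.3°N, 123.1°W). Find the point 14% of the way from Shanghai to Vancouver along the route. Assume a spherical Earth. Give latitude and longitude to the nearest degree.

≈ 40°N, 130°E

From cos δ = sin φ₁ sin φ₂ + cos φ₁ cos φ₂ cos Δλ, the central angle is δ ≈ 1.417 rad (81.2°).
Interpolate at f = 0.14 with slerp weights a = sin((1−f)δ)/sin δ ≈ 0.950, b = sin(fδ)/sin δ ≈ 0.199.
p = a·p₁ + b·p₂ ≈ (-0.495, 0.584, 0.643); φ = arcsin(p_z) ≈ 40.03°, λ = atan2(p_y, p_x) ≈ 130.32°.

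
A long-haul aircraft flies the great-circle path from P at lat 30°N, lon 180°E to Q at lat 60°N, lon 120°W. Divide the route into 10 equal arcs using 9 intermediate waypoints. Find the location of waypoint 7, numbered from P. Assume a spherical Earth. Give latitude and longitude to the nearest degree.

Convert each endpoint to a unit vector on the sphere (x = cos φ cos λ, y = cos φ sin λ, z = sin φ).
The central angle between the endpoints is δ = arccos(p₁·p₂) ≈ 0.864 rad (49.5°).
Interpolate at f = 7/10 with slerp weights a = sin((1−f)δ)/sin δ ≈ 0.337, b = sin(fδ)/sin δ ≈ 0.748.
p = a·p₁ + b·p₂ ≈ (-0.479, -0.324, 0.816); φ = arcsin(p_z) ≈ 54.69°, λ = atan2(p_y, p_x) ≈ -145.93°.

≈ lat 55°N, lon 146°W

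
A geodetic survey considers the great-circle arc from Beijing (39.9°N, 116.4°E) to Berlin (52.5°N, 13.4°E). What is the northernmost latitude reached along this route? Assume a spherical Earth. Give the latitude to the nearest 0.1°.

≈ 60.2°N

The great circle lies in the plane with unit normal n̂ = (p₁ × p₂)/|p₁ × p₂|.
Here n̂_z ≈ -0.497; the vertex latitude is φ_max = arccos|n̂_z| ≈ 60.2°.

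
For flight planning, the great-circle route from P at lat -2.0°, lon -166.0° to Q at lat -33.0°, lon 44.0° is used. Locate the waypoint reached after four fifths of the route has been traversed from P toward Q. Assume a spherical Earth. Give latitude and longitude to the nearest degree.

Write both endpoints as unit vectors p₁, p₂ with components (cos φ cos λ, cos φ sin λ, sin φ).
The central angle between the endpoints is δ = arccos(p₁·p₂) ≈ 2.356 rad (135.0°).
Interpolate at f = 4/5 with slerp weights a = sin((1−f)δ)/sin δ ≈ 0.642, b = sin(fδ)/sin δ ≈ 1.345.
p = a·p₁ + b·p₂ ≈ (0.189, 0.628, -0.755); φ = arcsin(p_z) ≈ -49.00°, λ = atan2(p_y, p_x) ≈ 73.26°.

≈ lat -49°, lon 73°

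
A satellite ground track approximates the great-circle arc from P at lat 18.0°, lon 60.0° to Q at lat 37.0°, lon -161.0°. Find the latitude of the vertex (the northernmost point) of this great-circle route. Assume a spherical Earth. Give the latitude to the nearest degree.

≈ 57°

The great circle lies in the plane with unit normal n̂ = (p₁ × p₂)/|p₁ × p₂|.
Here n̂_z ≈ +0.540; the vertex latitude is φ_max = arccos|n̂_z| ≈ 57.3°.
Check via Clairaut: cos φ_max = |cos φ₁| · sin C = cos(18.0°)·sin(34.6°) ≈ 0.540, again giving ≈ 57.3°.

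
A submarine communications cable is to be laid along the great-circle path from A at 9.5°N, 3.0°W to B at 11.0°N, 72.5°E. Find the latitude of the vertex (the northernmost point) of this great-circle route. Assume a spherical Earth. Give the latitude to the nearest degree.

The great circle lies in the plane with unit normal n̂ = (p₁ × p₂)/|p₁ × p₂|.
Here n̂_z ≈ +0.975; the vertex latitude is φ_max = arccos|n̂_z| ≈ 12.9°.
Check via Clairaut: cos φ_max = |cos φ₁| · sin C = cos(9.5°)·sin(81.2°) ≈ 0.975, again giving ≈ 12.9°.

≈ 13°N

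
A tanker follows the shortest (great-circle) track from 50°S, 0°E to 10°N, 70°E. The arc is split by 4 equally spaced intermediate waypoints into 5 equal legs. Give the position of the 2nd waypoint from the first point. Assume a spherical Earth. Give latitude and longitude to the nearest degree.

≈ 30°S, 37°E

Convert each endpoint to a unit vector on the sphere (x = cos φ cos λ, y = cos φ sin λ, z = sin φ).
The central angle between the endpoints is δ = arccos(p₁·p₂) ≈ 1.487 rad (85.2°).
Interpolate at f = 2/5 with slerp weights a = sin((1−f)δ)/sin δ ≈ 0.781, b = sin(fδ)/sin δ ≈ 0.562.
p = a·p₁ + b·p₂ ≈ (0.692, 0.520, -0.501); φ = arcsin(p_z) ≈ -30.05°, λ = atan2(p_y, p_x) ≈ 36.96°.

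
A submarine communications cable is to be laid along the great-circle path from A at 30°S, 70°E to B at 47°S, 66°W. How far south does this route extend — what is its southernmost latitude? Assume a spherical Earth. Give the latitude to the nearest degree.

≈ 66°S

The great circle lies in the plane with unit normal n̂ = (p₁ × p₂)/|p₁ × p₂|.
Here n̂_z ≈ -0.411; the vertex latitude is φ_max = arccos|n̂_z| ≈ 65.7°.
Check via Clairaut: cos φ_max = |cos φ₁| · sin C = cos(30.0°)·sin(151.7°) ≈ 0.411, again giving ≈ 65.7°.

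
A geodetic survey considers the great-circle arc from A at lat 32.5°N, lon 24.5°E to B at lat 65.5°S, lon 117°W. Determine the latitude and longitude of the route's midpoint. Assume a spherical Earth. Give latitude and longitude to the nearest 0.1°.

≈ lat 32.7°S, lon 2.0°W

Convert each endpoint to a unit vector on the sphere (x = cos φ cos λ, y = cos φ sin λ, z = sin φ).
The central angle between the endpoints is δ = arccos(p₁·p₂) ≈ 2.438 rad (139.7°).
Interpolate at f = 1/2 with slerp weights a = sin((1−f)δ)/sin δ ≈ 1.451, b = sin(fδ)/sin δ ≈ 1.451.
p = a·p₁ + b·p₂ ≈ (0.841, -0.029, -0.541); φ = arcsin(p_z) ≈ -32.74°, λ = atan2(p_y, p_x) ≈ -1.95°.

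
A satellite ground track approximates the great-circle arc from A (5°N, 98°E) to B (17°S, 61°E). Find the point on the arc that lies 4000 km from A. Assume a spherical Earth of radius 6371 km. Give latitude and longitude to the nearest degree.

Write both endpoints as unit vectors p₁, p₂ with components (cos φ cos λ, cos φ sin λ, sin φ).
The central angle between the endpoints is δ = arccos(p₁·p₂) ≈ 0.745 rad (42.7°). The total great-circle distance is δ·R ≈ 0.745 × 6371 ≈ 4744 km, so the target fraction is f = 4000/4744 ≈ 0.843.
Interpolate at f ≈ 0.843 with slerp weights a = sin((1−f)δ)/sin δ ≈ 0.172, b = sin(fδ)/sin δ ≈ 0.867.
p = a·p₁ + b·p₂ ≈ (0.378, 0.895, -0.238); φ = arcsin(p_z) ≈ -13.79°, λ = atan2(p_y, p_x) ≈ 67.09°.

≈ (14°S, 67°E)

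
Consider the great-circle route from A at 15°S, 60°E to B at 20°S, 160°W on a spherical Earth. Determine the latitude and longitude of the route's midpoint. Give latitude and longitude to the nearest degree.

Convert each endpoint to a unit vector on the sphere (x = cos φ cos λ, y = cos φ sin λ, z = sin φ).
The central angle between the endpoints is δ = arccos(p₁·p₂) ≈ 2.223 rad (127.4°).
Interpolate at f = 1/2 with slerp weights a = sin((1−f)δ)/sin δ ≈ 1.128, b = sin(fδ)/sin δ ≈ 1.128.
p = a·p₁ + b·p₂ ≈ (-0.451, 0.581, -0.678); φ = arcsin(p_z) ≈ -42.65°, λ = atan2(p_y, p_x) ≈ 127.83°.

≈ 43°S, 128°E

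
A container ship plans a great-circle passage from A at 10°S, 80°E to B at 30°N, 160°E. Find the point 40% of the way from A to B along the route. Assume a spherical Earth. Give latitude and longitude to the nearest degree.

≈ 8°N, 109°E

Write both endpoints as unit vectors p₁, p₂ with components (cos φ cos λ, cos φ sin λ, sin φ).
The central angle between the endpoints is δ = arccos(p₁·p₂) ≈ 1.509 rad (86.5°).
Interpolate at f = 0.40 with slerp weights a = sin((1−f)δ)/sin δ ≈ 0.788, b = sin(fδ)/sin δ ≈ 0.569.
p = a·p₁ + b·p₂ ≈ (-0.328, 0.933, 0.148); φ = arcsin(p_z) ≈ 8.48°, λ = atan2(p_y, p_x) ≈ 109.37°.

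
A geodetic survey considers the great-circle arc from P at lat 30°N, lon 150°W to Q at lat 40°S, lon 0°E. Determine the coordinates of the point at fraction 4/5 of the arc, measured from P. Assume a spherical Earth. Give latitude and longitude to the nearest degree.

Convert each endpoint to a unit vector on the sphere (x = cos φ cos λ, y = cos φ sin λ, z = sin φ).
The central angle between the endpoints is δ = arccos(p₁·p₂) ≈ 2.681 rad (153.6°).
Interpolate at f = 4/5 with slerp weights a = sin((1−f)δ)/sin δ ≈ 1.150, b = sin(fδ)/sin δ ≈ 1.890.
p = a·p₁ + b·p₂ ≈ (0.585, -0.498, -0.640); φ = arcsin(p_z) ≈ -39.78°, λ = atan2(p_y, p_x) ≈ -40.40°.

≈ lat 40°S, lon 40°W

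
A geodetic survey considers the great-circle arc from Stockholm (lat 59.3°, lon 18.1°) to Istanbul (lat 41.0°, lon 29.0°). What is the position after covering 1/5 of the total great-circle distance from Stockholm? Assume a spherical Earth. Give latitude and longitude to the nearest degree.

Write both endpoints as unit vectors p₁, p₂ with components (cos φ cos λ, cos φ sin λ, sin φ).
The central angle between the endpoints is δ = arccos(p₁·p₂) ≈ 0.341 rad (19.5°).
Interpolate at f = 1/5 with slerp weights a = sin((1−f)δ)/sin δ ≈ 0.806, b = sin(fδ)/sin δ ≈ 0.204.
p = a·p₁ + b·p₂ ≈ (0.525, 0.202, 0.826); φ = arcsin(p_z) ≈ 55.73°, λ = atan2(p_y, p_x) ≈ 21.06°.

≈ lat 56°, lon 21°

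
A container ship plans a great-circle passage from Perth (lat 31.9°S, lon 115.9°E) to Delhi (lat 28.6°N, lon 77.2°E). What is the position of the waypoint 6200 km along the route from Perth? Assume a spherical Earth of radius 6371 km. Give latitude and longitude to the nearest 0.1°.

Write both endpoints as unit vectors p₁, p₂ with components (cos φ cos λ, cos φ sin λ, sin φ).
The central angle between the endpoints is δ = arccos(p₁·p₂) ≈ 1.236 rad (70.8°). The total great-circle distance is δ·R ≈ 1.236 × 6371 ≈ 7873 km, so the target fraction is f = 6200/7873 ≈ 0.787.
Interpolate at f ≈ 0.787 with slerp weights a = sin((1−f)δ)/sin δ ≈ 0.275, b = sin(fδ)/sin δ ≈ 0.875.
p = a·p₁ + b·p₂ ≈ (0.068, 0.959, 0.274); φ = arcsin(p_z) ≈ 15.89°, λ = atan2(p_y, p_x) ≈ 85.93°.

≈ lat 15.9°N, lon 85.9°E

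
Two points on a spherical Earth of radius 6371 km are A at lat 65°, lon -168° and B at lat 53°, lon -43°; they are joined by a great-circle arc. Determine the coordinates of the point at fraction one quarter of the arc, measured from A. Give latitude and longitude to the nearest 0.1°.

From cos δ = sin φ₁ sin φ₂ + cos φ₁ cos φ₂ cos Δλ, the central angle is δ ≈ 0.955 rad (54.7°).
Interpolate at f = 1/4 with slerp weights a = sin((1−f)δ)/sin δ ≈ 0.804, b = sin(fδ)/sin δ ≈ 0.290.
p = a·p₁ + b·p₂ ≈ (-0.205, -0.190, 0.960); φ = arcsin(p_z) ≈ 73.79°, λ = atan2(p_y, p_x) ≈ -137.24°.

≈ lat 73.8°, lon -137.2°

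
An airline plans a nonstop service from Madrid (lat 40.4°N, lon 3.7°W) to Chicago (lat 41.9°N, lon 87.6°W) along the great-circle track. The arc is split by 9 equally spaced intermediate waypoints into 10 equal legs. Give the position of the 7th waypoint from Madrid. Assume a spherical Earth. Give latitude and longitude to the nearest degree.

Write both endpoints as unit vectors p₁, p₂ with components (cos φ cos λ, cos φ sin λ, sin φ).
The central angle between the endpoints is δ = arccos(p₁·p₂) ≈ 1.055 rad (60.5°).
Interpolate at f = 7/10 with slerp weights a = sin((1−f)δ)/sin δ ≈ 0.358, b = sin(fδ)/sin δ ≈ 0.774.
p = a·p₁ + b·p₂ ≈ (0.296, -0.593, 0.749); φ = arcsin(p_z) ≈ 48.48°, λ = atan2(p_y, p_x) ≈ -63.47°.

≈ lat 48°N, lon 63°W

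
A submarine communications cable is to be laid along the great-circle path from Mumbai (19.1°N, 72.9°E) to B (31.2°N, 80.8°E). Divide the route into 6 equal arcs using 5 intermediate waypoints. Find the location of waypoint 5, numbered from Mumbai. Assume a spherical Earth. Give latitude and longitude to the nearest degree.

≈ (29°N, 79°E)

Write both endpoints as unit vectors p₁, p₂ with components (cos φ cos λ, cos φ sin λ, sin φ).
The central angle between the endpoints is δ = arccos(p₁·p₂) ≈ 0.245 rad (14.0°).
Interpolate at f = 5/6 with slerp weights a = sin((1−f)δ)/sin δ ≈ 0.168, b = sin(fδ)/sin δ ≈ 0.836.
p = a·p₁ + b·p₂ ≈ (0.161, 0.858, 0.488); φ = arcsin(p_z) ≈ 29.21°, λ = atan2(p_y, p_x) ≈ 79.36°.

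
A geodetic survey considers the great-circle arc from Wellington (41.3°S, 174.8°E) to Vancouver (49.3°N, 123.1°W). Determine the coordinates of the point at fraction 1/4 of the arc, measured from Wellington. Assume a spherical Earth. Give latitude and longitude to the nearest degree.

Convert each endpoint to a unit vector on the sphere (x = cos φ cos λ, y = cos φ sin λ, z = sin φ).
The central angle between the endpoints is δ = arccos(p₁·p₂) ≈ 1.845 rad (105.7°).
Interpolate at f = 1/4 with slerp weights a = sin((1−f)δ)/sin δ ≈ 1.021, b = sin(fδ)/sin δ ≈ 0.462.
p = a·p₁ + b·p₂ ≈ (-0.928, -0.183, -0.323); φ = arcsin(p_z) ≈ -18.85°, λ = atan2(p_y, p_x) ≈ -168.84°.

≈ 19°S, 169°W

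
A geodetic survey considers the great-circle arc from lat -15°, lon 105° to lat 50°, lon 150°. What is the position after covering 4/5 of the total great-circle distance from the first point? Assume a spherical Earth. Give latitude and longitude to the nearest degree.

Write both endpoints as unit vectors p₁, p₂ with components (cos φ cos λ, cos φ sin λ, sin φ).
The central angle between the endpoints is δ = arccos(p₁·p₂) ≈ 1.328 rad (76.1°).
Interpolate at f = 4/5 with slerp weights a = sin((1−f)δ)/sin δ ≈ 0.270, b = sin(fδ)/sin δ ≈ 0.900.
p = a·p₁ + b·p₂ ≈ (-0.569, 0.541, 0.619); φ = arcsin(p_z) ≈ 38.27°, λ = atan2(p_y, p_x) ≈ 136.40°.

≈ lat 38°, lon 136°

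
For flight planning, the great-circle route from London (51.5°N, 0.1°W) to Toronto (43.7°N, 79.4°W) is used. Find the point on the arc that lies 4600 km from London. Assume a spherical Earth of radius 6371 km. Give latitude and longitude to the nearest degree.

≈ 49°N, 67°W

Write both endpoints as unit vectors p₁, p₂ with components (cos φ cos λ, cos φ sin λ, sin φ).
The central angle between the endpoints is δ = arccos(p₁·p₂) ≈ 0.897 rad (51.4°). The total great-circle distance is δ·R ≈ 0.897 × 6371 ≈ 5712 km, so the target fraction is f = 4600/5712 ≈ 0.805.
Interpolate at f ≈ 0.805 with slerp weights a = sin((1−f)δ)/sin δ ≈ 0.222, b = sin(fδ)/sin δ ≈ 0.846.
p = a·p₁ + b·p₂ ≈ (0.251, -0.601, 0.759); φ = arcsin(p_z) ≈ 49.33°, λ = atan2(p_y, p_x) ≈ -67.35°.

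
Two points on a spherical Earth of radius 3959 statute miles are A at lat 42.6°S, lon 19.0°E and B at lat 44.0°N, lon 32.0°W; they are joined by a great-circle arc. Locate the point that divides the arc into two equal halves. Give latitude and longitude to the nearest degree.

Convert each endpoint to a unit vector on the sphere (x = cos φ cos λ, y = cos φ sin λ, z = sin φ).
The central angle between the endpoints is δ = arccos(p₁·p₂) ≈ 1.708 rad (97.9°).
Interpolate at f = 1/2 with slerp weights a = sin((1−f)δ)/sin δ ≈ 0.761, b = sin(fδ)/sin δ ≈ 0.761.
p = a·p₁ + b·p₂ ≈ (0.994, -0.108, 0.014); φ = arcsin(p_z) ≈ 0.78°, λ = atan2(p_y, p_x) ≈ -6.19°.

≈ lat 1°N, lon 6°W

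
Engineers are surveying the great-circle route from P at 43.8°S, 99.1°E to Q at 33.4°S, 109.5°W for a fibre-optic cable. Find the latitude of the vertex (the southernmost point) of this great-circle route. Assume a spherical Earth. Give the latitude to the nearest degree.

The great circle lies in the plane with unit normal n̂ = (p₁ × p₂)/|p₁ × p₂|.
Here n̂_z ≈ +0.292; the vertex latitude is φ_max = arccos|n̂_z| ≈ 73.0°.

≈ 73°S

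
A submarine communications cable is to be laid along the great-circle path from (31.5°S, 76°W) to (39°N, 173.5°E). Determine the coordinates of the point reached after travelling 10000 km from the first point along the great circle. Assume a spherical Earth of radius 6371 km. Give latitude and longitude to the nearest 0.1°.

≈ (23.9°N, 150.1°W)

Convert each endpoint to a unit vector on the sphere (x = cos φ cos λ, y = cos φ sin λ, z = sin φ).
The central angle between the endpoints is δ = arccos(p₁·p₂) ≈ 2.166 rad (124.1°). The total great-circle distance is δ·R ≈ 2.166 × 6371 ≈ 13801 km, so the target fraction is f = 10000/13801 ≈ 0.725.
Interpolate at f ≈ 0.725 with slerp weights a = sin((1−f)δ)/sin δ ≈ 0.679, b = sin(fδ)/sin δ ≈ 1.208.
p = a·p₁ + b·p₂ ≈ (-0.793, -0.455, 0.406); φ = arcsin(p_z) ≈ 23.93°, λ = atan2(p_y, p_x) ≈ -150.13°.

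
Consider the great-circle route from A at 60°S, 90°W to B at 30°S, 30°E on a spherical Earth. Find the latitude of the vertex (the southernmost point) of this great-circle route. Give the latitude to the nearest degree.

≈ 67°S

The great circle lies in the plane with unit normal n̂ = (p₁ × p₂)/|p₁ × p₂|.
Here n̂_z ≈ +0.384; the vertex latitude is φ_max = arccos|n̂_z| ≈ 67.4°.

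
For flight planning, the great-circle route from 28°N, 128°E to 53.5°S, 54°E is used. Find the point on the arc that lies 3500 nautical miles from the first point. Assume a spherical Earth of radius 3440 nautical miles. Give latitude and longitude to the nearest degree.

Convert each endpoint to a unit vector on the sphere (x = cos φ cos λ, y = cos φ sin λ, z = sin φ).
The central angle between the endpoints is δ = arccos(p₁·p₂) ≈ 1.806 rad (103.5°). The total great-circle distance is δ·R ≈ 1.806 × 3440 ≈ 6211 nmi, so the target fraction is f = 3500/6211 ≈ 0.564.
Interpolate at f ≈ 0.564 with slerp weights a = sin((1−f)δ)/sin δ ≈ 0.729, b = sin(fδ)/sin δ ≈ 0.875.
p = a·p₁ + b·p₂ ≈ (-0.090, 0.928, -0.361); φ = arcsin(p_z) ≈ -21.16°, λ = atan2(p_y, p_x) ≈ 95.57°.

≈ 21°S, 96°E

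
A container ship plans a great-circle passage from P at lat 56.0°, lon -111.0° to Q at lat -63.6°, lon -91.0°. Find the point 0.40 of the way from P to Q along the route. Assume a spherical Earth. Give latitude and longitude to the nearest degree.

Write both endpoints as unit vectors p₁, p₂ with components (cos φ cos λ, cos φ sin λ, sin φ).
The central angle between the endpoints is δ = arccos(p₁·p₂) ≈ 2.105 rad (120.6°).
Interpolate at f = 0.40 with slerp weights a = sin((1−f)δ)/sin δ ≈ 1.107, b = sin(fδ)/sin δ ≈ 0.867.
p = a·p₁ + b·p₂ ≈ (-0.229, -0.963, 0.142); φ = arcsin(p_z) ≈ 8.14°, λ = atan2(p_y, p_x) ≈ -103.35°.

≈ lat 8°, lon -103°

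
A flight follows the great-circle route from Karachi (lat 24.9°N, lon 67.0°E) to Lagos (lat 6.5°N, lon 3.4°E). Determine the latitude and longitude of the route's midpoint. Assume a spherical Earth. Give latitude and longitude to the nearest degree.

Convert each endpoint to a unit vector on the sphere (x = cos φ cos λ, y = cos φ sin λ, z = sin φ).
The central angle between the endpoints is δ = arccos(p₁·p₂) ≈ 1.106 rad (63.4°).
Interpolate at f = 1/2 with slerp weights a = sin((1−f)δ)/sin δ ≈ 0.588, b = sin(fδ)/sin δ ≈ 0.588.
p = a·p₁ + b·p₂ ≈ (0.791, 0.525, 0.314); φ = arcsin(p_z) ≈ 18.29°, λ = atan2(p_y, p_x) ≈ 33.58°.

≈ lat 18°N, lon 34°E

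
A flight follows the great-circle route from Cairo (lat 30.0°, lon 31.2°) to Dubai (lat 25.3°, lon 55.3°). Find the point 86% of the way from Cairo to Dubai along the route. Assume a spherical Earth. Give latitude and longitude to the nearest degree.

≈ lat 26°, lon 52°

Convert each endpoint to a unit vector on the sphere (x = cos φ cos λ, y = cos φ sin λ, z = sin φ).
The central angle between the endpoints is δ = arccos(p₁·p₂) ≈ 0.381 rad (21.8°).
Interpolate at f = 0.86 with slerp weights a = sin((1−f)δ)/sin δ ≈ 0.143, b = sin(fδ)/sin δ ≈ 0.865.
p = a·p₁ + b·p₂ ≈ (0.552, 0.708, 0.442); φ = arcsin(p_z) ≈ 26.20°, λ = atan2(p_y, p_x) ≈ 52.06°.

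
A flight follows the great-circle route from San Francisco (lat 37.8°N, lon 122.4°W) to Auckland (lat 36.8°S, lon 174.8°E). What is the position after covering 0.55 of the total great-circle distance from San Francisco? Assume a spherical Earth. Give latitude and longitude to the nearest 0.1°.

≈ lat 3.3°S, lon 156.7°W

The haversine formula gives a central angle δ ≈ 1.649 rad (94.5°) between the endpoints.
Interpolate at f = 0.55 with slerp weights a = sin((1−f)δ)/sin δ ≈ 0.678, b = sin(fδ)/sin δ ≈ 0.790.
p = a·p₁ + b·p₂ ≈ (-0.917, -0.395, -0.058); φ = arcsin(p_z) ≈ -3.31°, λ = atan2(p_y, p_x) ≈ -156.70°.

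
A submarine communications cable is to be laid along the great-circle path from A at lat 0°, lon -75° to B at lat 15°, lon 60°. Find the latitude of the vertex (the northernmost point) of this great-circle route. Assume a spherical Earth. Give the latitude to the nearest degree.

The great circle lies in the plane with unit normal n̂ = (p₁ × p₂)/|p₁ × p₂|.
Here n̂_z ≈ +0.935; the vertex latitude is φ_max = arccos|n̂_z| ≈ 20.8°.
Check via Clairaut: cos φ_max = |cos φ₁| · sin C = cos(0.0°)·sin(69.2°) ≈ 0.935, again giving ≈ 20.8°.

≈ 21°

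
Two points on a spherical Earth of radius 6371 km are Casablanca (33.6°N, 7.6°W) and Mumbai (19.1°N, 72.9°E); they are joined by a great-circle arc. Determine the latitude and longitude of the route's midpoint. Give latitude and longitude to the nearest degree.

The haversine formula gives a central angle δ ≈ 1.255 rad (71.9°) between the endpoints.
Interpolate at f = 1/2 with slerp weights a = sin((1−f)δ)/sin δ ≈ 0.618, b = sin(fδ)/sin δ ≈ 0.618.
p = a·p₁ + b·p₂ ≈ (0.681, 0.490, 0.544); φ = arcsin(p_z) ≈ 32.95°, λ = atan2(p_y, p_x) ≈ 35.70°.

≈ (33°N, 36°E)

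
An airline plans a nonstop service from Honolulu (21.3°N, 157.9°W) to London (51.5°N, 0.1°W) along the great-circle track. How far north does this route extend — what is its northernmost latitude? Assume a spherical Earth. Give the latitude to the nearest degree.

The great circle lies in the plane with unit normal n̂ = (p₁ × p₂)/|p₁ × p₂|.
Here n̂_z ≈ +0.226; the vertex latitude is φ_max = arccos|n̂_z| ≈ 76.9°.
Check via Clairaut: cos φ_max = |cos φ₁| · sin C = cos(21.3°)·sin(14.1°) ≈ 0.226, again giving ≈ 76.9°.

≈ 77°N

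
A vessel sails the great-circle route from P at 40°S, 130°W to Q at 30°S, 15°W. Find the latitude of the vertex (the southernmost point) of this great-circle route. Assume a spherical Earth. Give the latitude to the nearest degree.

The great circle lies in the plane with unit normal n̂ = (p₁ × p₂)/|p₁ × p₂|.
Here n̂_z ≈ +0.602; the vertex latitude is φ_max = arccos|n̂_z| ≈ 53.0°.
Check via Clairaut: cos φ_max = |cos φ₁| · sin C = cos(40.0°)·sin(128.2°) ≈ 0.602, again giving ≈ 53.0°.

≈ 53°S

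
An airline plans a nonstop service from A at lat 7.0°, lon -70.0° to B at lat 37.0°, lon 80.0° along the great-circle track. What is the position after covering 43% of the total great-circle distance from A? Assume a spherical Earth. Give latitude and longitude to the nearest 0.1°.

≈ lat 50.5°, lon -29.5°

From cos δ = sin φ₁ sin φ₂ + cos φ₁ cos φ₂ cos Δλ, the central angle is δ ≈ 2.231 rad (127.8°).
Interpolate at f = 0.43 with slerp weights a = sin((1−f)δ)/sin δ ≈ 1.210, b = sin(fδ)/sin δ ≈ 1.036.
p = a·p₁ + b·p₂ ≈ (0.554, -0.313, 0.771); φ = arcsin(p_z) ≈ 50.46°, λ = atan2(p_y, p_x) ≈ -29.45°.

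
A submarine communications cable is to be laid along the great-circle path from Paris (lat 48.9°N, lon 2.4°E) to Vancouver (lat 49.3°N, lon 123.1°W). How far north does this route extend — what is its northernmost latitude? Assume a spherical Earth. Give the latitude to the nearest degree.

≈ 68°N

The great circle lies in the plane with unit normal n̂ = (p₁ × p₂)/|p₁ × p₂|.
Here n̂_z ≈ -0.369; the vertex latitude is φ_max = arccos|n̂_z| ≈ 68.4°.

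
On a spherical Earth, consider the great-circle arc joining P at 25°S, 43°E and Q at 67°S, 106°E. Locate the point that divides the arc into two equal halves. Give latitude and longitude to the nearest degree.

Write both endpoints as unit vectors p₁, p₂ with components (cos φ cos λ, cos φ sin λ, sin φ).
The central angle between the endpoints is δ = arccos(p₁·p₂) ≈ 0.989 rad (56.6°).
Interpolate at f = 1/2 with slerp weights a = sin((1−f)δ)/sin δ ≈ 0.568, b = sin(fδ)/sin δ ≈ 0.568.
p = a·p₁ + b·p₂ ≈ (0.315, 0.564, -0.763); φ = arcsin(p_z) ≈ -49.72°, λ = atan2(p_y, p_x) ≈ 60.81°.

≈ 50°S, 61°E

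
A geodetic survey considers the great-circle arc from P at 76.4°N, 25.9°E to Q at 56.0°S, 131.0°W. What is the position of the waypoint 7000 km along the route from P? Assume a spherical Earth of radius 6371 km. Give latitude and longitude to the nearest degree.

≈ 38°N, 113°W

The haversine formula gives a central angle δ ≈ 2.756 rad (157.9°) between the endpoints. The total great-circle distance is δ·R ≈ 2.756 × 6371 ≈ 17561 km, so the target fraction is f = 7000/17561 ≈ 0.399.
Interpolate at f ≈ 0.399 with slerp weights a = sin((1−f)δ)/sin δ ≈ 2.652, b = sin(fδ)/sin δ ≈ 2.371.
p = a·p₁ + b·p₂ ≈ (-0.309, -0.728, 0.612); φ = arcsin(p_z) ≈ 37.73°, λ = atan2(p_y, p_x) ≈ -112.98°.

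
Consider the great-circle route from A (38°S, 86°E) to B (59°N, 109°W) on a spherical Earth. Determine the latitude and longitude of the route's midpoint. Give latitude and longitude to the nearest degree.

Convert each endpoint to a unit vector on the sphere (x = cos φ cos λ, y = cos φ sin λ, z = sin φ).
The central angle between the endpoints is δ = arccos(p₁·p₂) ≈ 2.738 rad (156.9°).
Interpolate at f = 1/2 with slerp weights a = sin((1−f)δ)/sin δ ≈ 2.496, b = sin(fδ)/sin δ ≈ 2.496.
p = a·p₁ + b·p₂ ≈ (-0.281, 0.747, 0.603); φ = arcsin(p_z) ≈ 37.07°, λ = atan2(p_y, p_x) ≈ 110.65°.

≈ (37°N, 111°E)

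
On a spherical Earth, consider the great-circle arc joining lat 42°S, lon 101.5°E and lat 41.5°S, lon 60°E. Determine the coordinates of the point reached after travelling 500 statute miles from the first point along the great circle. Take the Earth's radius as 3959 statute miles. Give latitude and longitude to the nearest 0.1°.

≈ lat 43.3°S, lon 91.8°E

Convert each endpoint to a unit vector on the sphere (x = cos φ cos λ, y = cos φ sin λ, z = sin φ).
The central angle between the endpoints is δ = arccos(p₁·p₂) ≈ 0.535 rad (30.7°). The total great-circle distance is δ·R ≈ 0.535 × 3959 ≈ 2118 mi, so the target fraction is f = 500/2118 ≈ 0.236.
Interpolate at f ≈ 0.236 with slerp weights a = sin((1−f)δ)/sin δ ≈ 0.780, b = sin(fδ)/sin δ ≈ 0.247.
p = a·p₁ + b·p₂ ≈ (-0.023, 0.728, -0.685); φ = arcsin(p_z) ≈ -43.26°, λ = atan2(p_y, p_x) ≈ 91.81°.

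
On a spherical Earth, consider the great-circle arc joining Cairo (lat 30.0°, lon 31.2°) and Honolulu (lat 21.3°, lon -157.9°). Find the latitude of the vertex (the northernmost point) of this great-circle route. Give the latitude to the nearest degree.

≈ 81°

The great circle lies in the plane with unit normal n̂ = (p₁ × p₂)/|p₁ × p₂|.
Here n̂_z ≈ +0.162; the vertex latitude is φ_max = arccos|n̂_z| ≈ 80.7°.
Check via Clairaut: cos φ_max = |cos φ₁| · sin C = cos(30.0°)·sin(10.8°) ≈ 0.162, again giving ≈ 80.7°.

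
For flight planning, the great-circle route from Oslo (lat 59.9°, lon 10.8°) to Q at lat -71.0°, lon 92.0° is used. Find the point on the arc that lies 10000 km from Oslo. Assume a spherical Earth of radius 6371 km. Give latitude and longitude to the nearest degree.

Write both endpoints as unit vectors p₁, p₂ with components (cos φ cos λ, cos φ sin λ, sin φ).
The central angle between the endpoints is δ = arccos(p₁·p₂) ≈ 2.487 rad (142.5°). The total great-circle distance is δ·R ≈ 2.487 × 6371 ≈ 15842 km, so the target fraction is f = 10000/15842 ≈ 0.631.
Interpolate at f ≈ 0.631 with slerp weights a = sin((1−f)δ)/sin δ ≈ 1.303, b = sin(fδ)/sin δ ≈ 1.642.
p = a·p₁ + b·p₂ ≈ (0.623, 0.657, -0.425); φ = arcsin(p_z) ≈ -25.14°, λ = atan2(p_y, p_x) ≈ 46.49°.

≈ lat -25°, lon 46°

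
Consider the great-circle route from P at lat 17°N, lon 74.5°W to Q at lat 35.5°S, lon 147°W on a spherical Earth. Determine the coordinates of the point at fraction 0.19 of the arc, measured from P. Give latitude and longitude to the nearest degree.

≈ lat 6°N, lon 87°W

Convert each endpoint to a unit vector on the sphere (x = cos φ cos λ, y = cos φ sin λ, z = sin φ).
The central angle between the endpoints is δ = arccos(p₁·p₂) ≈ 1.506 rad (86.3°).
Interpolate at f = 0.19 with slerp weights a = sin((1−f)δ)/sin δ ≈ 0.941, b = sin(fδ)/sin δ ≈ 0.283.
p = a·p₁ + b·p₂ ≈ (0.047, -0.993, 0.111); φ = arcsin(p_z) ≈ 6.37°, λ = atan2(p_y, p_x) ≈ -87.27°.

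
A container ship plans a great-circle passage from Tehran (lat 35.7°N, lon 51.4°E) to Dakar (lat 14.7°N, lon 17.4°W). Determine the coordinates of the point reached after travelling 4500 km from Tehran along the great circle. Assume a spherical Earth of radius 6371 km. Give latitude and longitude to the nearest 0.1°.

≈ lat 26.4°N, lon 4.9°E

Write both endpoints as unit vectors p₁, p₂ with components (cos φ cos λ, cos φ sin λ, sin φ).
The central angle between the endpoints is δ = arccos(p₁·p₂) ≈ 1.124 rad (64.4°). The total great-circle distance is δ·R ≈ 1.124 × 6371 ≈ 7161 km, so the target fraction is f = 4500/7161 ≈ 0.628.
Interpolate at f ≈ 0.628 with slerp weights a = sin((1−f)δ)/sin δ ≈ 0.450, b = sin(fδ)/sin δ ≈ 0.720.
p = a·p₁ + b·p₂ ≈ (0.892, 0.077, 0.445); φ = arcsin(p_z) ≈ 26.43°, λ = atan2(p_y, p_x) ≈ 4.95°.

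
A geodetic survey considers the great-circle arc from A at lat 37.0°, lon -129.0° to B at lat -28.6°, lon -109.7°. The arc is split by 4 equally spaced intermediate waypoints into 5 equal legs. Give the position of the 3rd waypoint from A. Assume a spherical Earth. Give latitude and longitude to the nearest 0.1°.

≈ lat -2.3°, lon -117.2°

Write both endpoints as unit vectors p₁, p₂ with components (cos φ cos λ, cos φ sin λ, sin φ).
The central angle between the endpoints is δ = arccos(p₁·p₂) ≈ 1.188 rad (68.1°).
Interpolate at f = 3/5 with slerp weights a = sin((1−f)δ)/sin δ ≈ 0.493, b = sin(fδ)/sin δ ≈ 0.705.
p = a·p₁ + b·p₂ ≈ (-0.457, -0.889, -0.041); φ = arcsin(p_z) ≈ -2.33°, λ = atan2(p_y, p_x) ≈ -117.19°.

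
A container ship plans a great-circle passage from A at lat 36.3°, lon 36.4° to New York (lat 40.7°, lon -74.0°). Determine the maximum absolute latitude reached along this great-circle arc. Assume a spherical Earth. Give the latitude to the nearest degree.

≈ 54°

The great circle lies in the plane with unit normal n̂ = (p₁ × p₂)/|p₁ × p₂|.
Here n̂_z ≈ -0.581; the vertex latitude is φ_max = arccos|n̂_z| ≈ 54.4°.
Check via Clairaut: cos φ_max = |cos φ₁| · sin C = cos(36.3°)·sin(46.2°) ≈ 0.581, again giving ≈ 54.4°.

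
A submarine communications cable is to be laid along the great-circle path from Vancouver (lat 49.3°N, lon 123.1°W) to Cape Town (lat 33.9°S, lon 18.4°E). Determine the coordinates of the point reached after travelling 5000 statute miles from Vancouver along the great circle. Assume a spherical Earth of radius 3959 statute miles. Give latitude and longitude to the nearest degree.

Convert each endpoint to a unit vector on the sphere (x = cos φ cos λ, y = cos φ sin λ, z = sin φ).
The central angle between the endpoints is δ = arccos(p₁·p₂) ≈ 2.580 rad (147.8°). The total great-circle distance is δ·R ≈ 2.580 × 3959 ≈ 10214 mi, so the target fraction is f = 5000/10214 ≈ 0.490.
Interpolate at f ≈ 0.490 with slerp weights a = sin((1−f)δ)/sin δ ≈ 1.818, b = sin(fδ)/sin δ ≈ 1.790.
p = a·p₁ + b·p₂ ≈ (0.762, -0.524, 0.380); φ = arcsin(p_z) ≈ 22.33°, λ = atan2(p_y, p_x) ≈ -34.52°.

≈ lat 22°N, lon 35°W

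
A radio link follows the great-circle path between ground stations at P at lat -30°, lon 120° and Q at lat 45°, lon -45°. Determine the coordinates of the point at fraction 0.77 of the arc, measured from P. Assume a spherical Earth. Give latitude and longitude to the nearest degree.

From cos δ = sin φ₁ sin φ₂ + cos φ₁ cos φ₂ cos Δλ, the central angle is δ ≈ 2.809 rad (160.9°).
Interpolate at f = 0.77 with slerp weights a = sin((1−f)δ)/sin δ ≈ 1.841, b = sin(fδ)/sin δ ≈ 2.539.
p = a·p₁ + b·p₂ ≈ (0.472, 0.112, 0.874); φ = arcsin(p_z) ≈ 60.98°, λ = atan2(p_y, p_x) ≈ 13.31°.

≈ lat 61°, lon 13°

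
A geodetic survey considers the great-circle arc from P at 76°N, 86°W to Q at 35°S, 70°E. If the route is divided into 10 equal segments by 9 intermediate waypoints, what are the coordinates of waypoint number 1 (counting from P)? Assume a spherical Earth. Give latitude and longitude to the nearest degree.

≈ 83°N, 12°W

Write both endpoints as unit vectors p₁, p₂ with components (cos φ cos λ, cos φ sin λ, sin φ).
The central angle between the endpoints is δ = arccos(p₁·p₂) ≈ 2.400 rad (137.5°).
Interpolate at f = 1/10 with slerp weights a = sin((1−f)δ)/sin δ ≈ 1.231, b = sin(fδ)/sin δ ≈ 0.352.
p = a·p₁ + b·p₂ ≈ (0.119, -0.026, 0.993); φ = arcsin(p_z) ≈ 82.98°, λ = atan2(p_y, p_x) ≈ -12.32°.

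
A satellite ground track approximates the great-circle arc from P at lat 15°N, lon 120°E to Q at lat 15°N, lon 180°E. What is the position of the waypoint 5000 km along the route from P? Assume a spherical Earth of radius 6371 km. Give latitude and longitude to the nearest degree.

≈ lat 16°N, lon 167°E

Write both endpoints as unit vectors p₁, p₂ with components (cos φ cos λ, cos φ sin λ, sin φ).
The central angle between the endpoints is δ = arccos(p₁·p₂) ≈ 1.008 rad (57.8°). The total great-circle distance is δ·R ≈ 1.008 × 6371 ≈ 6422 km, so the target fraction is f = 5000/6422 ≈ 0.779.
Interpolate at f ≈ 0.779 with slerp weights a = sin((1−f)δ)/sin δ ≈ 0.262, b = sin(fδ)/sin δ ≈ 0.836.
p = a·p₁ + b·p₂ ≈ (-0.933, 0.219, 0.284); φ = arcsin(p_z) ≈ 16.50°, λ = atan2(p_y, p_x) ≈ 166.80°.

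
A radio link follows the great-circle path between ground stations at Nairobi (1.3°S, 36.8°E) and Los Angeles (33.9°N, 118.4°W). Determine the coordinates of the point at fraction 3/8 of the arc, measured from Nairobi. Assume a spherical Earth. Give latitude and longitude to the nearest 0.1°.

The haversine formula gives a central angle δ ≈ 2.443 rad (140.0°) between the endpoints.
Interpolate at f = 3/8 with slerp weights a = sin((1−f)δ)/sin δ ≈ 1.554, b = sin(fδ)/sin δ ≈ 1.234.
p = a·p₁ + b·p₂ ≈ (0.757, 0.030, 0.653); φ = arcsin(p_z) ≈ 40.76°, λ = atan2(p_y, p_x) ≈ 2.25°.

≈ (40.8°N, 2.2°E)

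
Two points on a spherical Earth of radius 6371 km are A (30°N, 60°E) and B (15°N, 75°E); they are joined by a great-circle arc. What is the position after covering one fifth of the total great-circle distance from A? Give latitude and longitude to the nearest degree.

≈ (27°N, 63°E)

Write both endpoints as unit vectors p₁, p₂ with components (cos φ cos λ, cos φ sin λ, sin φ).
The central angle between the endpoints is δ = arccos(p₁·p₂) ≈ 0.356 rad (20.4°).
Interpolate at f = 1/5 with slerp weights a = sin((1−f)δ)/sin δ ≈ 0.806, b = sin(fδ)/sin δ ≈ 0.204.
p = a·p₁ + b·p₂ ≈ (0.400, 0.795, 0.456); φ = arcsin(p_z) ≈ 27.12°, λ = atan2(p_y, p_x) ≈ 63.29°.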